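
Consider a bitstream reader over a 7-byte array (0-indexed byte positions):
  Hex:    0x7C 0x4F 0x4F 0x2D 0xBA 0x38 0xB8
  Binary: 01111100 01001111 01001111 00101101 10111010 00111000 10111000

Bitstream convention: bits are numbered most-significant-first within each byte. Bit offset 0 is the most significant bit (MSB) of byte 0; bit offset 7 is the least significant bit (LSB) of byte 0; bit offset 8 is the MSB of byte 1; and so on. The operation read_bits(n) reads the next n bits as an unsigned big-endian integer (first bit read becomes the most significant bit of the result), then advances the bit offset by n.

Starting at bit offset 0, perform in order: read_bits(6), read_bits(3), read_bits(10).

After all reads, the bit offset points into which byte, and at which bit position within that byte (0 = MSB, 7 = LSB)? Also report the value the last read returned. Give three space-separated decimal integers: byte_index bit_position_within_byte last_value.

Read 1: bits[0:6] width=6 -> value=31 (bin 011111); offset now 6 = byte 0 bit 6; 50 bits remain
Read 2: bits[6:9] width=3 -> value=0 (bin 000); offset now 9 = byte 1 bit 1; 47 bits remain
Read 3: bits[9:19] width=10 -> value=634 (bin 1001111010); offset now 19 = byte 2 bit 3; 37 bits remain

Answer: 2 3 634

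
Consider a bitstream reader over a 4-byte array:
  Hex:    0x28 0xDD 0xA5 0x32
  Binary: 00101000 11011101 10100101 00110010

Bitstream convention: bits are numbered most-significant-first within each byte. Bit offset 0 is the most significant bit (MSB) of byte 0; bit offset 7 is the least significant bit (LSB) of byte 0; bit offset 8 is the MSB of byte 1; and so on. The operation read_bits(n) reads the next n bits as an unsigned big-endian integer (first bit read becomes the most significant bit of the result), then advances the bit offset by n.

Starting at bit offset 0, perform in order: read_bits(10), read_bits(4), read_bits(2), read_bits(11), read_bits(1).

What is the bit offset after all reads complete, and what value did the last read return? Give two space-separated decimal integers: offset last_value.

Answer: 28 1

Derivation:
Read 1: bits[0:10] width=10 -> value=163 (bin 0010100011); offset now 10 = byte 1 bit 2; 22 bits remain
Read 2: bits[10:14] width=4 -> value=7 (bin 0111); offset now 14 = byte 1 bit 6; 18 bits remain
Read 3: bits[14:16] width=2 -> value=1 (bin 01); offset now 16 = byte 2 bit 0; 16 bits remain
Read 4: bits[16:27] width=11 -> value=1321 (bin 10100101001); offset now 27 = byte 3 bit 3; 5 bits remain
Read 5: bits[27:28] width=1 -> value=1 (bin 1); offset now 28 = byte 3 bit 4; 4 bits remain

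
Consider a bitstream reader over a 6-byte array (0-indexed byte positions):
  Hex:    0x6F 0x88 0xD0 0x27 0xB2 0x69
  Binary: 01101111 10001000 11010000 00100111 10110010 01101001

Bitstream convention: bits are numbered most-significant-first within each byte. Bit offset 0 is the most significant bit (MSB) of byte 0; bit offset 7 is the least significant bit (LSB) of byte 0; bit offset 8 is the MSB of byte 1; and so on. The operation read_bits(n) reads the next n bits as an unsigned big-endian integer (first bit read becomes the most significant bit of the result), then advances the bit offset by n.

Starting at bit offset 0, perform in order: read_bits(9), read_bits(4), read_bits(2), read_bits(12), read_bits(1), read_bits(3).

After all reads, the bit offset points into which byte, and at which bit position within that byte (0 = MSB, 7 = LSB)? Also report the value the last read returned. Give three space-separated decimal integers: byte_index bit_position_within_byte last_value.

Answer: 3 7 3

Derivation:
Read 1: bits[0:9] width=9 -> value=223 (bin 011011111); offset now 9 = byte 1 bit 1; 39 bits remain
Read 2: bits[9:13] width=4 -> value=1 (bin 0001); offset now 13 = byte 1 bit 5; 35 bits remain
Read 3: bits[13:15] width=2 -> value=0 (bin 00); offset now 15 = byte 1 bit 7; 33 bits remain
Read 4: bits[15:27] width=12 -> value=1665 (bin 011010000001); offset now 27 = byte 3 bit 3; 21 bits remain
Read 5: bits[27:28] width=1 -> value=0 (bin 0); offset now 28 = byte 3 bit 4; 20 bits remain
Read 6: bits[28:31] width=3 -> value=3 (bin 011); offset now 31 = byte 3 bit 7; 17 bits remain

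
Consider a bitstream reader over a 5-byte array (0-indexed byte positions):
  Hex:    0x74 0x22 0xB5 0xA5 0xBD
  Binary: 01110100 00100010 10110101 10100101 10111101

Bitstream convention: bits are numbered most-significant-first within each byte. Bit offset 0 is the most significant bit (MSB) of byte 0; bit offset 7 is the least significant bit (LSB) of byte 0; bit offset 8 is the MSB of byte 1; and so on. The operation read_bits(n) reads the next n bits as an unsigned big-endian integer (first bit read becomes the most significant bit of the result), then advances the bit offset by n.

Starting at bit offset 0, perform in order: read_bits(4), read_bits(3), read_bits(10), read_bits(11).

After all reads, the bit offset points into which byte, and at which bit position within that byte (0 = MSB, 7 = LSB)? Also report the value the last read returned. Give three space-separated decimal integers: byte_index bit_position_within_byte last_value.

Answer: 3 4 858

Derivation:
Read 1: bits[0:4] width=4 -> value=7 (bin 0111); offset now 4 = byte 0 bit 4; 36 bits remain
Read 2: bits[4:7] width=3 -> value=2 (bin 010); offset now 7 = byte 0 bit 7; 33 bits remain
Read 3: bits[7:17] width=10 -> value=69 (bin 0001000101); offset now 17 = byte 2 bit 1; 23 bits remain
Read 4: bits[17:28] width=11 -> value=858 (bin 01101011010); offset now 28 = byte 3 bit 4; 12 bits remain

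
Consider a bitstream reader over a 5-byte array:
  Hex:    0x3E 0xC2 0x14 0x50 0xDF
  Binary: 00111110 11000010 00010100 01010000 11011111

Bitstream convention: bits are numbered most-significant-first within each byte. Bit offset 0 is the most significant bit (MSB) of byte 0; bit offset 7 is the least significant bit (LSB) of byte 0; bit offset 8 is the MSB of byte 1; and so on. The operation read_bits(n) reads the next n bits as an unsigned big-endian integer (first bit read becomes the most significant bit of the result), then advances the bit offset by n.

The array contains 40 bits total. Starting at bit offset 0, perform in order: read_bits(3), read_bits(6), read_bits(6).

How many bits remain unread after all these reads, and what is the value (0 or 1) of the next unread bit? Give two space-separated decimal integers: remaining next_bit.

Answer: 25 0

Derivation:
Read 1: bits[0:3] width=3 -> value=1 (bin 001); offset now 3 = byte 0 bit 3; 37 bits remain
Read 2: bits[3:9] width=6 -> value=61 (bin 111101); offset now 9 = byte 1 bit 1; 31 bits remain
Read 3: bits[9:15] width=6 -> value=33 (bin 100001); offset now 15 = byte 1 bit 7; 25 bits remain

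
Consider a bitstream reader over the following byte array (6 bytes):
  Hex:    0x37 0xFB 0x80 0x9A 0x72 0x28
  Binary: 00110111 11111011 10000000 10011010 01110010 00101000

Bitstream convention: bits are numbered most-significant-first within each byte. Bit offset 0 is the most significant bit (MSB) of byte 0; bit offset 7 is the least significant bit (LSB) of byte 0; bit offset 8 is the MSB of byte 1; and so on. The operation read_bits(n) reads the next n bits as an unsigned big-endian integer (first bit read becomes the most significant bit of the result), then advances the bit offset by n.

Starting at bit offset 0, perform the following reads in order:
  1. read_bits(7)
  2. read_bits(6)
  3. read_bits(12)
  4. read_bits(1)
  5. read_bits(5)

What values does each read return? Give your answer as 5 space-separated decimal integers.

Answer: 27 63 1793 0 13

Derivation:
Read 1: bits[0:7] width=7 -> value=27 (bin 0011011); offset now 7 = byte 0 bit 7; 41 bits remain
Read 2: bits[7:13] width=6 -> value=63 (bin 111111); offset now 13 = byte 1 bit 5; 35 bits remain
Read 3: bits[13:25] width=12 -> value=1793 (bin 011100000001); offset now 25 = byte 3 bit 1; 23 bits remain
Read 4: bits[25:26] width=1 -> value=0 (bin 0); offset now 26 = byte 3 bit 2; 22 bits remain
Read 5: bits[26:31] width=5 -> value=13 (bin 01101); offset now 31 = byte 3 bit 7; 17 bits remain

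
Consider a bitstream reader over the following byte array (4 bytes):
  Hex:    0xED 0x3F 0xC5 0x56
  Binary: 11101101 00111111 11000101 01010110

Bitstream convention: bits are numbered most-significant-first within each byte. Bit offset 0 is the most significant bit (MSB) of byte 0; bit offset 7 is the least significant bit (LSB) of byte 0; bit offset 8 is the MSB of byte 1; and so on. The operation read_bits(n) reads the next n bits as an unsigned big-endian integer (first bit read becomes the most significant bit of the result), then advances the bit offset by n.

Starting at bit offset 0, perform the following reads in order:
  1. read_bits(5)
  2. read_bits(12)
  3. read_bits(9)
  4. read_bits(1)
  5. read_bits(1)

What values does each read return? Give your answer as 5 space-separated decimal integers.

Read 1: bits[0:5] width=5 -> value=29 (bin 11101); offset now 5 = byte 0 bit 5; 27 bits remain
Read 2: bits[5:17] width=12 -> value=2687 (bin 101001111111); offset now 17 = byte 2 bit 1; 15 bits remain
Read 3: bits[17:26] width=9 -> value=277 (bin 100010101); offset now 26 = byte 3 bit 2; 6 bits remain
Read 4: bits[26:27] width=1 -> value=0 (bin 0); offset now 27 = byte 3 bit 3; 5 bits remain
Read 5: bits[27:28] width=1 -> value=1 (bin 1); offset now 28 = byte 3 bit 4; 4 bits remain

Answer: 29 2687 277 0 1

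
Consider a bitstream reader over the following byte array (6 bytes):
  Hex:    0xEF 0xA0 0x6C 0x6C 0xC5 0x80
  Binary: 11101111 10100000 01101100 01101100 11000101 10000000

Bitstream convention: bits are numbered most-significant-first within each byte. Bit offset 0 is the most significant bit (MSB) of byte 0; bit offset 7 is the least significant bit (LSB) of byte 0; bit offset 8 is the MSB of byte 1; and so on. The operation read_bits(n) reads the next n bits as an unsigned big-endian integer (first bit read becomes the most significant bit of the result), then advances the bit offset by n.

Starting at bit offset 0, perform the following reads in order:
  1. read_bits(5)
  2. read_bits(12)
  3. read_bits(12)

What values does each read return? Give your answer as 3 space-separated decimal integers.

Answer: 29 3904 3469

Derivation:
Read 1: bits[0:5] width=5 -> value=29 (bin 11101); offset now 5 = byte 0 bit 5; 43 bits remain
Read 2: bits[5:17] width=12 -> value=3904 (bin 111101000000); offset now 17 = byte 2 bit 1; 31 bits remain
Read 3: bits[17:29] width=12 -> value=3469 (bin 110110001101); offset now 29 = byte 3 bit 5; 19 bits remain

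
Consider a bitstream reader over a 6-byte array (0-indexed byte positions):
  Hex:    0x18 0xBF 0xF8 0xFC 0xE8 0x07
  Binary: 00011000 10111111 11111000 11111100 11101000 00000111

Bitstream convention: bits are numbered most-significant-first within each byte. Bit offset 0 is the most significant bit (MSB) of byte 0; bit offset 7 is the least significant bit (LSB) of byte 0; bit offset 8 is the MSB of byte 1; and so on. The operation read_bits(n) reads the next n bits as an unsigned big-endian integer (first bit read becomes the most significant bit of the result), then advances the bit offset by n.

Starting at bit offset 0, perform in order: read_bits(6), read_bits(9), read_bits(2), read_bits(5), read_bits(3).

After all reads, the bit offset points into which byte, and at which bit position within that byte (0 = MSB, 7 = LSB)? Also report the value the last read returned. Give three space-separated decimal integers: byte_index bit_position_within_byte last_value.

Answer: 3 1 1

Derivation:
Read 1: bits[0:6] width=6 -> value=6 (bin 000110); offset now 6 = byte 0 bit 6; 42 bits remain
Read 2: bits[6:15] width=9 -> value=95 (bin 001011111); offset now 15 = byte 1 bit 7; 33 bits remain
Read 3: bits[15:17] width=2 -> value=3 (bin 11); offset now 17 = byte 2 bit 1; 31 bits remain
Read 4: bits[17:22] width=5 -> value=30 (bin 11110); offset now 22 = byte 2 bit 6; 26 bits remain
Read 5: bits[22:25] width=3 -> value=1 (bin 001); offset now 25 = byte 3 bit 1; 23 bits remain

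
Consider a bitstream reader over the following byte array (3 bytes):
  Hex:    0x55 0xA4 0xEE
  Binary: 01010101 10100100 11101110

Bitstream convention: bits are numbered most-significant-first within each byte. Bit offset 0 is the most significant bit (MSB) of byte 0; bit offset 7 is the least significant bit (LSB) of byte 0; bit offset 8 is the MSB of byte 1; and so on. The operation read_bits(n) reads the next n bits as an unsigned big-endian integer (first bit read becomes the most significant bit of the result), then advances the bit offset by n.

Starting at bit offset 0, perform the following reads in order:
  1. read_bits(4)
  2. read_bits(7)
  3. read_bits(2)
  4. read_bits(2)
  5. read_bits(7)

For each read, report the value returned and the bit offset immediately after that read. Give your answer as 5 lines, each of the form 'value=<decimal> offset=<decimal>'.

Read 1: bits[0:4] width=4 -> value=5 (bin 0101); offset now 4 = byte 0 bit 4; 20 bits remain
Read 2: bits[4:11] width=7 -> value=45 (bin 0101101); offset now 11 = byte 1 bit 3; 13 bits remain
Read 3: bits[11:13] width=2 -> value=0 (bin 00); offset now 13 = byte 1 bit 5; 11 bits remain
Read 4: bits[13:15] width=2 -> value=2 (bin 10); offset now 15 = byte 1 bit 7; 9 bits remain
Read 5: bits[15:22] width=7 -> value=59 (bin 0111011); offset now 22 = byte 2 bit 6; 2 bits remain

Answer: value=5 offset=4
value=45 offset=11
value=0 offset=13
value=2 offset=15
value=59 offset=22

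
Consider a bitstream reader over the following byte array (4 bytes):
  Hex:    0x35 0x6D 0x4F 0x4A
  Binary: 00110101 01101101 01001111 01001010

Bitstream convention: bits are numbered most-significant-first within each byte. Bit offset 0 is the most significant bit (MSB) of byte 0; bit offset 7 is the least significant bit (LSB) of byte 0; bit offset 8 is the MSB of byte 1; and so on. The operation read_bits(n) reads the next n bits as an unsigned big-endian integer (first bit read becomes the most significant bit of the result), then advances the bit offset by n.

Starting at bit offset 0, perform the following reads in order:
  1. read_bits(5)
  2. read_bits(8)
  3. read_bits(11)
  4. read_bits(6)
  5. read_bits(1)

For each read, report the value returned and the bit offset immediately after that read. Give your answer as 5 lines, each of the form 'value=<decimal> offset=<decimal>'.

Read 1: bits[0:5] width=5 -> value=6 (bin 00110); offset now 5 = byte 0 bit 5; 27 bits remain
Read 2: bits[5:13] width=8 -> value=173 (bin 10101101); offset now 13 = byte 1 bit 5; 19 bits remain
Read 3: bits[13:24] width=11 -> value=1359 (bin 10101001111); offset now 24 = byte 3 bit 0; 8 bits remain
Read 4: bits[24:30] width=6 -> value=18 (bin 010010); offset now 30 = byte 3 bit 6; 2 bits remain
Read 5: bits[30:31] width=1 -> value=1 (bin 1); offset now 31 = byte 3 bit 7; 1 bits remain

Answer: value=6 offset=5
value=173 offset=13
value=1359 offset=24
value=18 offset=30
value=1 offset=31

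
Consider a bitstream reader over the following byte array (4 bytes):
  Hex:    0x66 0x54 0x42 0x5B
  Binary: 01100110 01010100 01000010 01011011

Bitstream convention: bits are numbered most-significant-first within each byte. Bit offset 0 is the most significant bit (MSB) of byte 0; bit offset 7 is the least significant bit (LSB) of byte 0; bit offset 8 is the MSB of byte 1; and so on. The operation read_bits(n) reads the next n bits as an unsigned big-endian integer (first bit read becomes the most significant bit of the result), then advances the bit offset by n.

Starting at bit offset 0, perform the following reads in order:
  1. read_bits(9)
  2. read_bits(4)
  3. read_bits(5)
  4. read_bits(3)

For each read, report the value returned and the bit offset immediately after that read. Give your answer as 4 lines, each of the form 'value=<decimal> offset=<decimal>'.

Answer: value=204 offset=9
value=10 offset=13
value=17 offset=18
value=0 offset=21

Derivation:
Read 1: bits[0:9] width=9 -> value=204 (bin 011001100); offset now 9 = byte 1 bit 1; 23 bits remain
Read 2: bits[9:13] width=4 -> value=10 (bin 1010); offset now 13 = byte 1 bit 5; 19 bits remain
Read 3: bits[13:18] width=5 -> value=17 (bin 10001); offset now 18 = byte 2 bit 2; 14 bits remain
Read 4: bits[18:21] width=3 -> value=0 (bin 000); offset now 21 = byte 2 bit 5; 11 bits remain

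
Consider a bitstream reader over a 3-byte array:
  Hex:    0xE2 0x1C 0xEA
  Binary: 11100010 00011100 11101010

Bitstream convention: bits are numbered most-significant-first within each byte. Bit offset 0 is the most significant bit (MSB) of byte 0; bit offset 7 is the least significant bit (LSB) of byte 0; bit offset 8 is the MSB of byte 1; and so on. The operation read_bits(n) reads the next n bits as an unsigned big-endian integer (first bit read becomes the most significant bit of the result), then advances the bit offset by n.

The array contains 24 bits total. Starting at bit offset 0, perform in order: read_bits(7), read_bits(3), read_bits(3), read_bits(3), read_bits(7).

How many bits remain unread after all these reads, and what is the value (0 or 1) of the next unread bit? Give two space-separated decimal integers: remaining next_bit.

Read 1: bits[0:7] width=7 -> value=113 (bin 1110001); offset now 7 = byte 0 bit 7; 17 bits remain
Read 2: bits[7:10] width=3 -> value=0 (bin 000); offset now 10 = byte 1 bit 2; 14 bits remain
Read 3: bits[10:13] width=3 -> value=3 (bin 011); offset now 13 = byte 1 bit 5; 11 bits remain
Read 4: bits[13:16] width=3 -> value=4 (bin 100); offset now 16 = byte 2 bit 0; 8 bits remain
Read 5: bits[16:23] width=7 -> value=117 (bin 1110101); offset now 23 = byte 2 bit 7; 1 bits remain

Answer: 1 0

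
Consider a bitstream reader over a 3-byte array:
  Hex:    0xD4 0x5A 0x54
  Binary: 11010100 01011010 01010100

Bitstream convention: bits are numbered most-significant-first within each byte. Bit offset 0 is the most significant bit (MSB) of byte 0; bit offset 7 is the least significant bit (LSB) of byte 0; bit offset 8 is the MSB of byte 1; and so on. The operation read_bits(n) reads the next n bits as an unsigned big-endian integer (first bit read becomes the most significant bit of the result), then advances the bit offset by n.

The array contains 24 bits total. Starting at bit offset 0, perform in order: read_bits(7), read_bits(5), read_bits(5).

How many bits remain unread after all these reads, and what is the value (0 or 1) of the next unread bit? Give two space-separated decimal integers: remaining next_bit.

Read 1: bits[0:7] width=7 -> value=106 (bin 1101010); offset now 7 = byte 0 bit 7; 17 bits remain
Read 2: bits[7:12] width=5 -> value=5 (bin 00101); offset now 12 = byte 1 bit 4; 12 bits remain
Read 3: bits[12:17] width=5 -> value=20 (bin 10100); offset now 17 = byte 2 bit 1; 7 bits remain

Answer: 7 1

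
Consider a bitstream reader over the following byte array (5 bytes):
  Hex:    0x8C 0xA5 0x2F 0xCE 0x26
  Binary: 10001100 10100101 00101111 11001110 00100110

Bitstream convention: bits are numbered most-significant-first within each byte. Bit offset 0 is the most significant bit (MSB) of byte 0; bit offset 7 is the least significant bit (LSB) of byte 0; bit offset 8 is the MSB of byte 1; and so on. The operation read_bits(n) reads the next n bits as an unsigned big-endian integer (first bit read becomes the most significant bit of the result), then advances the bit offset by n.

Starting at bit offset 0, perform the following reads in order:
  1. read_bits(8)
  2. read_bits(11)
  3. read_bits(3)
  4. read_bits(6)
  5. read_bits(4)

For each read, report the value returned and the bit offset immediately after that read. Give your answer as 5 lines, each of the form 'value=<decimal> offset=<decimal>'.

Read 1: bits[0:8] width=8 -> value=140 (bin 10001100); offset now 8 = byte 1 bit 0; 32 bits remain
Read 2: bits[8:19] width=11 -> value=1321 (bin 10100101001); offset now 19 = byte 2 bit 3; 21 bits remain
Read 3: bits[19:22] width=3 -> value=3 (bin 011); offset now 22 = byte 2 bit 6; 18 bits remain
Read 4: bits[22:28] width=6 -> value=60 (bin 111100); offset now 28 = byte 3 bit 4; 12 bits remain
Read 5: bits[28:32] width=4 -> value=14 (bin 1110); offset now 32 = byte 4 bit 0; 8 bits remain

Answer: value=140 offset=8
value=1321 offset=19
value=3 offset=22
value=60 offset=28
value=14 offset=32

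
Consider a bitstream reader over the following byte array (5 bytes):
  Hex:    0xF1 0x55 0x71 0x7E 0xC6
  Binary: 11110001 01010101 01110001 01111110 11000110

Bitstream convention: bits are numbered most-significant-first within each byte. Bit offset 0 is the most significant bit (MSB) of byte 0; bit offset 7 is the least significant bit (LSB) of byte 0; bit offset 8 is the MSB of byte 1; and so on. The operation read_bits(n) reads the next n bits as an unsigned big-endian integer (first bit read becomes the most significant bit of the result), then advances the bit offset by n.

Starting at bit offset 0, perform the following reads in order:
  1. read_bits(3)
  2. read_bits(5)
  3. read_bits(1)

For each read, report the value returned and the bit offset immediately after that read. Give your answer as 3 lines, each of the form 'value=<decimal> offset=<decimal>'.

Read 1: bits[0:3] width=3 -> value=7 (bin 111); offset now 3 = byte 0 bit 3; 37 bits remain
Read 2: bits[3:8] width=5 -> value=17 (bin 10001); offset now 8 = byte 1 bit 0; 32 bits remain
Read 3: bits[8:9] width=1 -> value=0 (bin 0); offset now 9 = byte 1 bit 1; 31 bits remain

Answer: value=7 offset=3
value=17 offset=8
value=0 offset=9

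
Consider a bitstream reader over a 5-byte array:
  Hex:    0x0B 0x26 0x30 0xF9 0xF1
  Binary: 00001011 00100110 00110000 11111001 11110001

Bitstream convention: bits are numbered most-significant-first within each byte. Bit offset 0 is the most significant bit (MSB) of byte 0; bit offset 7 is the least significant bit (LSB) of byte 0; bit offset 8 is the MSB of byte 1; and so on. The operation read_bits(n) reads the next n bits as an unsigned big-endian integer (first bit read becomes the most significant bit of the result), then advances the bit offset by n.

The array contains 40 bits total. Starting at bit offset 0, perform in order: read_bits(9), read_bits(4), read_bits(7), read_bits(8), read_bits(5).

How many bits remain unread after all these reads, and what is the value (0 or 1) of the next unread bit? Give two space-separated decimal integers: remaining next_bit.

Read 1: bits[0:9] width=9 -> value=22 (bin 000010110); offset now 9 = byte 1 bit 1; 31 bits remain
Read 2: bits[9:13] width=4 -> value=4 (bin 0100); offset now 13 = byte 1 bit 5; 27 bits remain
Read 3: bits[13:20] width=7 -> value=99 (bin 1100011); offset now 20 = byte 2 bit 4; 20 bits remain
Read 4: bits[20:28] width=8 -> value=15 (bin 00001111); offset now 28 = byte 3 bit 4; 12 bits remain
Read 5: bits[28:33] width=5 -> value=19 (bin 10011); offset now 33 = byte 4 bit 1; 7 bits remain

Answer: 7 1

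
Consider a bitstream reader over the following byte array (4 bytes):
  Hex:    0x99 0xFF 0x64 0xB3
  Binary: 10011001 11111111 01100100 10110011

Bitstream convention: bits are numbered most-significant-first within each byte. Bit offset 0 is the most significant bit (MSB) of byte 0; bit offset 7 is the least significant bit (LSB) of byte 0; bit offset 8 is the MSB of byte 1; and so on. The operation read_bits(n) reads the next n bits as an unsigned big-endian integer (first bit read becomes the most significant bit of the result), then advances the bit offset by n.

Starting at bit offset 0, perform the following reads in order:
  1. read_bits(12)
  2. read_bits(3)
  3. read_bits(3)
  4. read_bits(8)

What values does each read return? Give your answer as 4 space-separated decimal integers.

Answer: 2463 7 5 146

Derivation:
Read 1: bits[0:12] width=12 -> value=2463 (bin 100110011111); offset now 12 = byte 1 bit 4; 20 bits remain
Read 2: bits[12:15] width=3 -> value=7 (bin 111); offset now 15 = byte 1 bit 7; 17 bits remain
Read 3: bits[15:18] width=3 -> value=5 (bin 101); offset now 18 = byte 2 bit 2; 14 bits remain
Read 4: bits[18:26] width=8 -> value=146 (bin 10010010); offset now 26 = byte 3 bit 2; 6 bits remain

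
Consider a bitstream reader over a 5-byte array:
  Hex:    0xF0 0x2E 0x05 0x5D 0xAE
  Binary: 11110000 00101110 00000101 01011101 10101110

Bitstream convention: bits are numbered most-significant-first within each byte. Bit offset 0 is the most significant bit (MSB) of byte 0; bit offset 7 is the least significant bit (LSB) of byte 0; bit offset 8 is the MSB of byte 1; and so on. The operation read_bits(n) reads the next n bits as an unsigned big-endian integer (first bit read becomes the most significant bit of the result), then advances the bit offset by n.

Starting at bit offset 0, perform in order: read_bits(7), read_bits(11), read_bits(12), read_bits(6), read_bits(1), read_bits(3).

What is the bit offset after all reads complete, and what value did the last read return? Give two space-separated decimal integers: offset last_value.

Answer: 40 6

Derivation:
Read 1: bits[0:7] width=7 -> value=120 (bin 1111000); offset now 7 = byte 0 bit 7; 33 bits remain
Read 2: bits[7:18] width=11 -> value=184 (bin 00010111000); offset now 18 = byte 2 bit 2; 22 bits remain
Read 3: bits[18:30] width=12 -> value=343 (bin 000101010111); offset now 30 = byte 3 bit 6; 10 bits remain
Read 4: bits[30:36] width=6 -> value=26 (bin 011010); offset now 36 = byte 4 bit 4; 4 bits remain
Read 5: bits[36:37] width=1 -> value=1 (bin 1); offset now 37 = byte 4 bit 5; 3 bits remain
Read 6: bits[37:40] width=3 -> value=6 (bin 110); offset now 40 = byte 5 bit 0; 0 bits remain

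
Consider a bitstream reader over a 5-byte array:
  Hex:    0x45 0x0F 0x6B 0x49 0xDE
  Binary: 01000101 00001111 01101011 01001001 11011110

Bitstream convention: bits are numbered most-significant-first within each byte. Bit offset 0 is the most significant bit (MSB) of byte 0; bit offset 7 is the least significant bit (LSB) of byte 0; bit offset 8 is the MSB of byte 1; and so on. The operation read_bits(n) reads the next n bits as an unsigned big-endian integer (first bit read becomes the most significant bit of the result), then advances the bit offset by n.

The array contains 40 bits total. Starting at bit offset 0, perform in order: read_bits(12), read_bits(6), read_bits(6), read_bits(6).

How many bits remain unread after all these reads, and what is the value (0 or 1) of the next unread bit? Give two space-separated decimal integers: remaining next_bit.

Answer: 10 0

Derivation:
Read 1: bits[0:12] width=12 -> value=1104 (bin 010001010000); offset now 12 = byte 1 bit 4; 28 bits remain
Read 2: bits[12:18] width=6 -> value=61 (bin 111101); offset now 18 = byte 2 bit 2; 22 bits remain
Read 3: bits[18:24] width=6 -> value=43 (bin 101011); offset now 24 = byte 3 bit 0; 16 bits remain
Read 4: bits[24:30] width=6 -> value=18 (bin 010010); offset now 30 = byte 3 bit 6; 10 bits remain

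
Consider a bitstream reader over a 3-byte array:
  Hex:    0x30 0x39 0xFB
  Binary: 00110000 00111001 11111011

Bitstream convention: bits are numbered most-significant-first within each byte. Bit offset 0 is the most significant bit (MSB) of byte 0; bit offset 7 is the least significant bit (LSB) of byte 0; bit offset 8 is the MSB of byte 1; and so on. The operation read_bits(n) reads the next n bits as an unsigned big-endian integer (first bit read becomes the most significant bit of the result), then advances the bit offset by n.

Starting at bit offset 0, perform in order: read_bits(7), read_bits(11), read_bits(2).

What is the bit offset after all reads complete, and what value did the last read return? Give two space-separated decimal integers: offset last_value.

Answer: 20 3

Derivation:
Read 1: bits[0:7] width=7 -> value=24 (bin 0011000); offset now 7 = byte 0 bit 7; 17 bits remain
Read 2: bits[7:18] width=11 -> value=231 (bin 00011100111); offset now 18 = byte 2 bit 2; 6 bits remain
Read 3: bits[18:20] width=2 -> value=3 (bin 11); offset now 20 = byte 2 bit 4; 4 bits remain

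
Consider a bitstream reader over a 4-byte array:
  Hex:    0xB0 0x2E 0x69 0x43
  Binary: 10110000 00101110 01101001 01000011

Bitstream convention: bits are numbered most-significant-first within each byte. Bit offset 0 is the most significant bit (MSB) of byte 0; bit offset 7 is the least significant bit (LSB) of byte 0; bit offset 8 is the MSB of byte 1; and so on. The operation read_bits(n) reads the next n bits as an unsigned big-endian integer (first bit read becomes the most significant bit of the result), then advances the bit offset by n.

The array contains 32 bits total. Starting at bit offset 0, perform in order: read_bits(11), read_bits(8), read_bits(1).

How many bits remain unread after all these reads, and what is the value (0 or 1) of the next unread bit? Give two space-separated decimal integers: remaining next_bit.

Read 1: bits[0:11] width=11 -> value=1409 (bin 10110000001); offset now 11 = byte 1 bit 3; 21 bits remain
Read 2: bits[11:19] width=8 -> value=115 (bin 01110011); offset now 19 = byte 2 bit 3; 13 bits remain
Read 3: bits[19:20] width=1 -> value=0 (bin 0); offset now 20 = byte 2 bit 4; 12 bits remain

Answer: 12 1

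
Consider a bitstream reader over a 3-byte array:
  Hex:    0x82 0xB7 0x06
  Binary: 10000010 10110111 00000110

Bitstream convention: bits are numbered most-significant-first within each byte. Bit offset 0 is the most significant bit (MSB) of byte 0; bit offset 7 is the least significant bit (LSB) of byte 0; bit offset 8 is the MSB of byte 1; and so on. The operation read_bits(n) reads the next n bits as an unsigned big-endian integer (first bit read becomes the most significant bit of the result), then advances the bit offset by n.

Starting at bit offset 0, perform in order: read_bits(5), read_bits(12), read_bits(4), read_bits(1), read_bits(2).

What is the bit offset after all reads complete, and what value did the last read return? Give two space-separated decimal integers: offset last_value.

Answer: 24 2

Derivation:
Read 1: bits[0:5] width=5 -> value=16 (bin 10000); offset now 5 = byte 0 bit 5; 19 bits remain
Read 2: bits[5:17] width=12 -> value=1390 (bin 010101101110); offset now 17 = byte 2 bit 1; 7 bits remain
Read 3: bits[17:21] width=4 -> value=0 (bin 0000); offset now 21 = byte 2 bit 5; 3 bits remain
Read 4: bits[21:22] width=1 -> value=1 (bin 1); offset now 22 = byte 2 bit 6; 2 bits remain
Read 5: bits[22:24] width=2 -> value=2 (bin 10); offset now 24 = byte 3 bit 0; 0 bits remain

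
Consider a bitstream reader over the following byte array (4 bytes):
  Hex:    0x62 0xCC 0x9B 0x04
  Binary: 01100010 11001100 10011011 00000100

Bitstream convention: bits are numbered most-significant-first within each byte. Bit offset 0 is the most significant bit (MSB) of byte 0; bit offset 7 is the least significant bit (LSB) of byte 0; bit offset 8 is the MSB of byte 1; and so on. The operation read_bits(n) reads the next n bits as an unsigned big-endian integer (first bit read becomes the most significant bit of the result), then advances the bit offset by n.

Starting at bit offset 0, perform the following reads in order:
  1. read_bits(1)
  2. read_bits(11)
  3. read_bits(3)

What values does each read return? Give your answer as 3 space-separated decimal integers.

Read 1: bits[0:1] width=1 -> value=0 (bin 0); offset now 1 = byte 0 bit 1; 31 bits remain
Read 2: bits[1:12] width=11 -> value=1580 (bin 11000101100); offset now 12 = byte 1 bit 4; 20 bits remain
Read 3: bits[12:15] width=3 -> value=6 (bin 110); offset now 15 = byte 1 bit 7; 17 bits remain

Answer: 0 1580 6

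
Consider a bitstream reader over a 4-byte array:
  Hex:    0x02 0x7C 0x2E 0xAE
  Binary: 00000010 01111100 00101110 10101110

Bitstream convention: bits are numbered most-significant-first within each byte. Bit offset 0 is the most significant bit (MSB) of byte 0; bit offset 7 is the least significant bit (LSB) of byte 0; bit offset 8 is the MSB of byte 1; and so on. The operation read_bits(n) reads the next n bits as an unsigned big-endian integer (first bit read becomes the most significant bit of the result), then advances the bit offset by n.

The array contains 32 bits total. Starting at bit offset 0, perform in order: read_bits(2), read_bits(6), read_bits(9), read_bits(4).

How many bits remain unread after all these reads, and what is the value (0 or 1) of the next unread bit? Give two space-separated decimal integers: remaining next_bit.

Answer: 11 1

Derivation:
Read 1: bits[0:2] width=2 -> value=0 (bin 00); offset now 2 = byte 0 bit 2; 30 bits remain
Read 2: bits[2:8] width=6 -> value=2 (bin 000010); offset now 8 = byte 1 bit 0; 24 bits remain
Read 3: bits[8:17] width=9 -> value=248 (bin 011111000); offset now 17 = byte 2 bit 1; 15 bits remain
Read 4: bits[17:21] width=4 -> value=5 (bin 0101); offset now 21 = byte 2 bit 5; 11 bits remain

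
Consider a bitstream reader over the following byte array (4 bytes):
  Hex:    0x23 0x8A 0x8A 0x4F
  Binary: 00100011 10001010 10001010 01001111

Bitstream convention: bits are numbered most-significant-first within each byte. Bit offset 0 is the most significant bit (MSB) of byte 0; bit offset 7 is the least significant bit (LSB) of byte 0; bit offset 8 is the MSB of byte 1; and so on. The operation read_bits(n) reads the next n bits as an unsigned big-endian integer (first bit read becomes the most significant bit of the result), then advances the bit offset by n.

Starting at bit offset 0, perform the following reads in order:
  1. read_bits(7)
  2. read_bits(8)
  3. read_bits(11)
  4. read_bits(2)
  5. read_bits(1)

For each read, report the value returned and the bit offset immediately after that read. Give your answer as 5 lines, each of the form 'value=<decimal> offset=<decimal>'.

Read 1: bits[0:7] width=7 -> value=17 (bin 0010001); offset now 7 = byte 0 bit 7; 25 bits remain
Read 2: bits[7:15] width=8 -> value=197 (bin 11000101); offset now 15 = byte 1 bit 7; 17 bits remain
Read 3: bits[15:26] width=11 -> value=553 (bin 01000101001); offset now 26 = byte 3 bit 2; 6 bits remain
Read 4: bits[26:28] width=2 -> value=0 (bin 00); offset now 28 = byte 3 bit 4; 4 bits remain
Read 5: bits[28:29] width=1 -> value=1 (bin 1); offset now 29 = byte 3 bit 5; 3 bits remain

Answer: value=17 offset=7
value=197 offset=15
value=553 offset=26
value=0 offset=28
value=1 offset=29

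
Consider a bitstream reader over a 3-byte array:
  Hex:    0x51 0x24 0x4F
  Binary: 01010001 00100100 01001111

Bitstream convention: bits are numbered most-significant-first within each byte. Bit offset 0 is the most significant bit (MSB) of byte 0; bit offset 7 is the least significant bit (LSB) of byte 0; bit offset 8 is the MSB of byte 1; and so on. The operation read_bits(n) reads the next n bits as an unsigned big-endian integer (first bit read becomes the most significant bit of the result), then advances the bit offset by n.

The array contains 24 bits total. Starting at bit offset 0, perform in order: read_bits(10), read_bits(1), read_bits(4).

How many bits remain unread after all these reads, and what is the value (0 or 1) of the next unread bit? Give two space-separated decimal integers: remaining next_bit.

Answer: 9 0

Derivation:
Read 1: bits[0:10] width=10 -> value=324 (bin 0101000100); offset now 10 = byte 1 bit 2; 14 bits remain
Read 2: bits[10:11] width=1 -> value=1 (bin 1); offset now 11 = byte 1 bit 3; 13 bits remain
Read 3: bits[11:15] width=4 -> value=2 (bin 0010); offset now 15 = byte 1 bit 7; 9 bits remain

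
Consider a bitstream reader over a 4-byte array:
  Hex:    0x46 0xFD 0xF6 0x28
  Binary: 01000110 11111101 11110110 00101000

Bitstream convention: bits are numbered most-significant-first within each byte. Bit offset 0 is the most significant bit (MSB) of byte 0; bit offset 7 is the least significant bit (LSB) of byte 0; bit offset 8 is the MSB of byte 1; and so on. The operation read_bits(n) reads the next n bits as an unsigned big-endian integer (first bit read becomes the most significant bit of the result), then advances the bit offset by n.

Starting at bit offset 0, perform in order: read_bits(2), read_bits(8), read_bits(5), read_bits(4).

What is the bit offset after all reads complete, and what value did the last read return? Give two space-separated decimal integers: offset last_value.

Read 1: bits[0:2] width=2 -> value=1 (bin 01); offset now 2 = byte 0 bit 2; 30 bits remain
Read 2: bits[2:10] width=8 -> value=27 (bin 00011011); offset now 10 = byte 1 bit 2; 22 bits remain
Read 3: bits[10:15] width=5 -> value=30 (bin 11110); offset now 15 = byte 1 bit 7; 17 bits remain
Read 4: bits[15:19] width=4 -> value=15 (bin 1111); offset now 19 = byte 2 bit 3; 13 bits remain

Answer: 19 15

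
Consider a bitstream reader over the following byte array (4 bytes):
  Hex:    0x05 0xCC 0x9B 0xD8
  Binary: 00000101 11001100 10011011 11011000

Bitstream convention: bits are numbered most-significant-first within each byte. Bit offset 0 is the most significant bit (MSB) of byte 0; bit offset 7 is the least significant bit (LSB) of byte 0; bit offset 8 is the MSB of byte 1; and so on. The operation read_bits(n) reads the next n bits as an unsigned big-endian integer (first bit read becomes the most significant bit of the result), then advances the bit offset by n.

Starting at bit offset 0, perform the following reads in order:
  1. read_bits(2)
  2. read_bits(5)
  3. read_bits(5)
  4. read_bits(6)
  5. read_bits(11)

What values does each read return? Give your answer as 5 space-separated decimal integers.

Read 1: bits[0:2] width=2 -> value=0 (bin 00); offset now 2 = byte 0 bit 2; 30 bits remain
Read 2: bits[2:7] width=5 -> value=2 (bin 00010); offset now 7 = byte 0 bit 7; 25 bits remain
Read 3: bits[7:12] width=5 -> value=28 (bin 11100); offset now 12 = byte 1 bit 4; 20 bits remain
Read 4: bits[12:18] width=6 -> value=50 (bin 110010); offset now 18 = byte 2 bit 2; 14 bits remain
Read 5: bits[18:29] width=11 -> value=891 (bin 01101111011); offset now 29 = byte 3 bit 5; 3 bits remain

Answer: 0 2 28 50 891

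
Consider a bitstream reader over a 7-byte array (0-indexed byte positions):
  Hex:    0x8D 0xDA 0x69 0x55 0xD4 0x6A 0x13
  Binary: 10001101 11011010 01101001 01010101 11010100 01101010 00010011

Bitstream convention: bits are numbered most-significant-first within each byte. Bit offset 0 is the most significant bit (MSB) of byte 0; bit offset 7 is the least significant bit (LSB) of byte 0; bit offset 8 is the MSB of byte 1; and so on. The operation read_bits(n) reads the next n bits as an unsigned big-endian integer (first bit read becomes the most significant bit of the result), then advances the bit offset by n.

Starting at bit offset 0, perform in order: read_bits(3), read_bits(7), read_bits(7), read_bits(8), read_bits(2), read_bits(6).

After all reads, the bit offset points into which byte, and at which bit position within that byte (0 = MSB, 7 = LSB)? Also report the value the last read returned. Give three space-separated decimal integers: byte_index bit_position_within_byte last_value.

Answer: 4 1 43

Derivation:
Read 1: bits[0:3] width=3 -> value=4 (bin 100); offset now 3 = byte 0 bit 3; 53 bits remain
Read 2: bits[3:10] width=7 -> value=55 (bin 0110111); offset now 10 = byte 1 bit 2; 46 bits remain
Read 3: bits[10:17] width=7 -> value=52 (bin 0110100); offset now 17 = byte 2 bit 1; 39 bits remain
Read 4: bits[17:25] width=8 -> value=210 (bin 11010010); offset now 25 = byte 3 bit 1; 31 bits remain
Read 5: bits[25:27] width=2 -> value=2 (bin 10); offset now 27 = byte 3 bit 3; 29 bits remain
Read 6: bits[27:33] width=6 -> value=43 (bin 101011); offset now 33 = byte 4 bit 1; 23 bits remain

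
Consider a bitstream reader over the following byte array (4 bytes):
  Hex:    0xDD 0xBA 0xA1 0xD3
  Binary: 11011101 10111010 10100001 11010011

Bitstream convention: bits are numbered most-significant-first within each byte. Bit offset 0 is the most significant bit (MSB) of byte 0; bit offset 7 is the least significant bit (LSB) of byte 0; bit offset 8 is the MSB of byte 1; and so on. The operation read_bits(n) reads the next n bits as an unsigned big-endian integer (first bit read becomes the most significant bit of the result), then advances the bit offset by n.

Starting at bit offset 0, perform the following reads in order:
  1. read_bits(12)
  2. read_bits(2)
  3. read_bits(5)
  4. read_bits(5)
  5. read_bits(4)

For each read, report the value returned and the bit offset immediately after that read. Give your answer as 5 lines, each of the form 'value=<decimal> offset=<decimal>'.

Read 1: bits[0:12] width=12 -> value=3547 (bin 110111011011); offset now 12 = byte 1 bit 4; 20 bits remain
Read 2: bits[12:14] width=2 -> value=2 (bin 10); offset now 14 = byte 1 bit 6; 18 bits remain
Read 3: bits[14:19] width=5 -> value=21 (bin 10101); offset now 19 = byte 2 bit 3; 13 bits remain
Read 4: bits[19:24] width=5 -> value=1 (bin 00001); offset now 24 = byte 3 bit 0; 8 bits remain
Read 5: bits[24:28] width=4 -> value=13 (bin 1101); offset now 28 = byte 3 bit 4; 4 bits remain

Answer: value=3547 offset=12
value=2 offset=14
value=21 offset=19
value=1 offset=24
value=13 offset=28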